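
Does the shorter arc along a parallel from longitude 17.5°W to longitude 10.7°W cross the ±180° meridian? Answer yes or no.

Signed shortest Δλ = ((-10.7 − -17.5 + 180) mod 360) − 180 = 6.8°.
Going east by 6.8° from -17.5° reaches -10.7° without touching 180°.

No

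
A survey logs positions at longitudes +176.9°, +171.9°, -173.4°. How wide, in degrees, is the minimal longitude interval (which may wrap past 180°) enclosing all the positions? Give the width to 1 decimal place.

Sort the longitudes: -173.4°, +171.9°, +176.9°.
Eastward gaps between consecutive values (wrapping around): 345.3°, 5.0°, 9.7°.
Largest gap = 345.3° ⇒ minimal covering band is its complement: 360° − 345.3° = 14.7°.
Band runs from +171.9° eastward to -173.4°, crossing the antimeridian.

14.7°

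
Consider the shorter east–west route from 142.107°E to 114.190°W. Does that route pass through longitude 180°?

Naïve |-114.190 − 142.107| = 256.297° > 180°, so the shorter arc goes the other way round — across 180°.
Signed shortest Δλ = ((-114.190 − 142.107 + 180) mod 360) − 180 = 103.703°.
Going east by 103.703° from +142.107° passes through 180° before reaching -114.190°.

Yes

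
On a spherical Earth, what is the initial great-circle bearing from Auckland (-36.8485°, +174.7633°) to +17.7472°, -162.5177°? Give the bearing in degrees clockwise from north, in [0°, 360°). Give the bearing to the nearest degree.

Δλ = -162.5177 − 174.7633 = -337.2810°; wrapped into (−180°, 180°]: 22.7190°.
θ = atan2( sin Δλ · cos φ₂ , cos φ₁ · sin φ₂ − sin φ₁ · cos φ₂ · cos Δλ )
  = atan2(0.36783, 0.77077) = 25.512° → normalised to [0°, 360°): 25.512°.

26°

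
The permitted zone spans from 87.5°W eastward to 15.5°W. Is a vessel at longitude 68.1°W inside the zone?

Band width going east from -87.5° to -15.5°: ((-15.5 − -87.5) mod 360) = 72.0°.
Offset of -68.1° east of the west edge: ((-68.1 − -87.5) mod 360) = 19.4°.
19.4° ≤ 72.0° ⇒ inside.

Yes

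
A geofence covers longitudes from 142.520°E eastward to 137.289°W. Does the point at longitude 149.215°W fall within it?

Band width going east from +142.520° to -137.289°: ((-137.289 − 142.520) mod 360) = 80.191°.
Offset of -149.215° east of the west edge: ((-149.215 − 142.520) mod 360) = 68.265°.
68.265° ≤ 80.191° ⇒ inside.

Yes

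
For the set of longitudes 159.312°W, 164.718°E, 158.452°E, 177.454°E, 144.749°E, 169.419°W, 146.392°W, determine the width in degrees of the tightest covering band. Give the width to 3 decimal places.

Sort the longitudes: -169.419°, -159.312°, -146.392°, +144.749°, +158.452°, +164.718°, +177.454°.
Eastward gaps between consecutive values (wrapping around): 10.107°, 12.920°, 291.141°, 13.703°, 6.266°, 12.736°, 13.127°.
Largest gap = 291.141° ⇒ minimal covering band is its complement: 360° − 291.141° = 68.859°.
Band runs from +144.749° eastward to -146.392°, crossing the antimeridian.

68.859°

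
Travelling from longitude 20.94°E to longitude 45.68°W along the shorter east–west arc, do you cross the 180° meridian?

Signed shortest Δλ = ((-45.68 − 20.94 + 180) mod 360) − 180 = -66.62°.
Going west by 66.62° from +20.94° reaches -45.68° without touching 180°.

No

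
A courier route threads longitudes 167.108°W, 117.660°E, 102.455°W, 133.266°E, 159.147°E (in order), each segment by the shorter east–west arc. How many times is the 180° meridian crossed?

3

Leg 1: -167.108° → +117.660°, shortest Δλ = -75.232° (west) — crosses 180°.
Leg 2: +117.660° → -102.455°, shortest Δλ = 139.885° (east) — crosses 180°.
Leg 3: -102.455° → +133.266°, shortest Δλ = -124.279° (west) — crosses 180°.
Leg 4: +133.266° → +159.147°, shortest Δλ = 25.881° (east) — does not cross 180°.
Total crossings: 3.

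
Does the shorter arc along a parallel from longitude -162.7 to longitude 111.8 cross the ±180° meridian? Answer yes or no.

Naïve |111.8 − -162.7| = 274.5° > 180°, so the shorter arc goes the other way round — across 180°.
Signed shortest Δλ = ((111.8 − -162.7 + 180) mod 360) − 180 = -85.5°.
Going west by 85.5° from -162.7° passes through 180° before reaching +111.8°.

Yes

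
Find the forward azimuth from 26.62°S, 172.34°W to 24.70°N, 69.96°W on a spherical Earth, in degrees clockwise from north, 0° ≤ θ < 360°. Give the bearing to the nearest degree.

Δλ = -69.96 − -172.34 = 102.38°.
θ = atan2( sin Δλ · cos φ₂ , cos φ₁ · sin φ₂ − sin φ₁ · cos φ₂ · cos Δλ )
  = atan2(0.88738, 0.28630) = 72.119° → normalised to [0°, 360°): 72.119°.

72°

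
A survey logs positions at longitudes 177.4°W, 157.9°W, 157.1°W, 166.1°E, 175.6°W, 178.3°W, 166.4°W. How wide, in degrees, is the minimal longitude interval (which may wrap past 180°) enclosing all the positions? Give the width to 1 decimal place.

36.8°

Sort the longitudes: -178.3°, -177.4°, -175.6°, -166.4°, -157.9°, -157.1°, +166.1°.
Eastward gaps between consecutive values (wrapping around): 0.9°, 1.8°, 9.2°, 8.5°, 0.8°, 323.2°, 15.6°.
Largest gap = 323.2° ⇒ minimal covering band is its complement: 360° − 323.2° = 36.8°.
Band runs from +166.1° eastward to -157.1°, crossing the antimeridian.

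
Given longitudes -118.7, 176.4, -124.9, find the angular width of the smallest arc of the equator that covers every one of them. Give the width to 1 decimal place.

Sort the longitudes: -124.9°, -118.7°, +176.4°.
Eastward gaps between consecutive values (wrapping around): 6.2°, 295.1°, 58.7°.
Largest gap = 295.1° ⇒ minimal covering band is its complement: 360° − 295.1° = 64.9°.
Band runs from +176.4° eastward to -118.7°, crossing the antimeridian.

64.9°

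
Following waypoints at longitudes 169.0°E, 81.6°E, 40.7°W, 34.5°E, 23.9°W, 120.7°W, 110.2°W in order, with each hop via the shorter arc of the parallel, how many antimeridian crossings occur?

Leg 1: +169.0° → +81.6°, shortest Δλ = -87.4° (west) — does not cross 180°.
Leg 2: +81.6° → -40.7°, shortest Δλ = -122.3° (west) — does not cross 180°.
Leg 3: -40.7° → +34.5°, shortest Δλ = 75.2° (east) — does not cross 180°.
Leg 4: +34.5° → -23.9°, shortest Δλ = -58.4° (west) — does not cross 180°.
Leg 5: -23.9° → -120.7°, shortest Δλ = -96.8° (west) — does not cross 180°.
Leg 6: -120.7° → -110.2°, shortest Δλ = 10.5° (east) — does not cross 180°.
Total crossings: 0.

0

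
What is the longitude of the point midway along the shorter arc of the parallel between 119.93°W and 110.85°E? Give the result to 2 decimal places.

Signed shortest Δλ from -119.93° to +110.85° is -129.22°.
Midpoint longitude = -119.93° + (-129.22°)/2 = -119.93° − 64.61° = -184.54°.
Normalise into (−180°, 180°]: +175.46°.
(The naïve average (-119.93 + +110.85)/2 = -4.54° is on the wrong side of the globe.)

175.46°E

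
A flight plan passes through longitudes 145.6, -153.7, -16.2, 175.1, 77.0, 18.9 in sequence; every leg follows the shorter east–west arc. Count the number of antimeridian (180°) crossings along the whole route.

Leg 1: +145.6° → -153.7°, shortest Δλ = 60.7° (east) — crosses 180°.
Leg 2: -153.7° → -16.2°, shortest Δλ = 137.5° (east) — does not cross 180°.
Leg 3: -16.2° → +175.1°, shortest Δλ = -168.7° (west) — crosses 180°.
Leg 4: +175.1° → +77.0°, shortest Δλ = -98.1° (west) — does not cross 180°.
Leg 5: +77.0° → +18.9°, shortest Δλ = -58.1° (west) — does not cross 180°.
Total crossings: 2.

2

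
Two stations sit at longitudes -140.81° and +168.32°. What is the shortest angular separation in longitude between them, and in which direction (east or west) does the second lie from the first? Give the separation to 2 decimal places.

Raw difference: 168.32 − -140.81 = 309.13°.
Normalise into (−180°, 180°]: 309.13° − 360° = -50.87°.
Negative ⇒ the second point lies to the west; separation 50.87°.

50.87° west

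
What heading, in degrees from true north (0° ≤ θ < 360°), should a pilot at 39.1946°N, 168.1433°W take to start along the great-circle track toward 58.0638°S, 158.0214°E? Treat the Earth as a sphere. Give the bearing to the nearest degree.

197°

Δλ = 158.0214 − -168.1433 = 326.1647°; wrapped into (−180°, 180°]: -33.8353°.
θ = atan2( sin Δλ · cos φ₂ , cos φ₁ · sin φ₂ − sin φ₁ · cos φ₂ · cos Δλ )
  = atan2(-0.29454, -0.93537) = -162.521° → normalised to [0°, 360°): 197.479°.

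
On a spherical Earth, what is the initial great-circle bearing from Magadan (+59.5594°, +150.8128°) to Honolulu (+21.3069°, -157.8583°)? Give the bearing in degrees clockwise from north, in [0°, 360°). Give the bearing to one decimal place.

Δλ = -157.8583 − 150.8128 = -308.6711°; wrapped into (−180°, 180°]: 51.3289°.
θ = atan2( sin Δλ · cos φ₂ , cos φ₁ · sin φ₂ − sin φ₁ · cos φ₂ · cos Δλ )
  = atan2(0.72738, -0.31780) = 113.601° → normalised to [0°, 360°): 113.601°.

113.6°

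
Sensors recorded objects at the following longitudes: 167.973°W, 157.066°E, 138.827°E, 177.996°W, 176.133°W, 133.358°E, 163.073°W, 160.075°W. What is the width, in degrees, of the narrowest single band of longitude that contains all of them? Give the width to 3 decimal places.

Sort the longitudes: -177.996°, -176.133°, -167.973°, -163.073°, -160.075°, +133.358°, +138.827°, +157.066°.
Eastward gaps between consecutive values (wrapping around): 1.863°, 8.160°, 4.900°, 2.998°, 293.433°, 5.469°, 18.239°, 24.938°.
Largest gap = 293.433° ⇒ minimal covering band is its complement: 360° − 293.433° = 66.567°.
Band runs from +133.358° eastward to -160.075°, crossing the antimeridian.

66.567°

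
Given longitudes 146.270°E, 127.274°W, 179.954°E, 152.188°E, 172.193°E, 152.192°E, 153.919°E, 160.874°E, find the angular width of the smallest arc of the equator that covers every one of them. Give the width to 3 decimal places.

86.456°

Sort the longitudes: -127.274°, +146.270°, +152.188°, +152.192°, +153.919°, +160.874°, +172.193°, +179.954°.
Eastward gaps between consecutive values (wrapping around): 273.544°, 5.918°, 0.004°, 1.727°, 6.955°, 11.319°, 7.761°, 52.772°.
Largest gap = 273.544° ⇒ minimal covering band is its complement: 360° − 273.544° = 86.456°.
Band runs from +146.270° eastward to -127.274°, crossing the antimeridian.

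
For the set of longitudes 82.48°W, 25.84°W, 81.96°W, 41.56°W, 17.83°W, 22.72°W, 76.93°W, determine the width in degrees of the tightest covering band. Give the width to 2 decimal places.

64.65°

Sort the longitudes: -82.48°, -81.96°, -76.93°, -41.56°, -25.84°, -22.72°, -17.83°.
Eastward gaps between consecutive values (wrapping around): 0.52°, 5.03°, 35.37°, 15.72°, 3.12°, 4.89°, 295.35°.
Largest gap = 295.35° ⇒ minimal covering band is its complement: 360° − 295.35° = 64.65°.
Band runs from -82.48° eastward to -17.83°.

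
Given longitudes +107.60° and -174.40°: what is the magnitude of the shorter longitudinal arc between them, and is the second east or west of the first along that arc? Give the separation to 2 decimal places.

78.00° east

Raw difference: -174.40 − 107.60 = -282.0°.
Normalise into (−180°, 180°]: -282.0° + 360° = 78.0°.
Positive ⇒ the second point lies to the east; separation 78.00°.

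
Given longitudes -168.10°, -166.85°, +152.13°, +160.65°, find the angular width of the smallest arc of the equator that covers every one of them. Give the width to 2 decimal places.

Sort the longitudes: -168.10°, -166.85°, +152.13°, +160.65°.
Eastward gaps between consecutive values (wrapping around): 1.25°, 318.98°, 8.52°, 31.25°.
Largest gap = 318.98° ⇒ minimal covering band is its complement: 360° − 318.98° = 41.02°.
Band runs from +152.13° eastward to -166.85°, crossing the antimeridian.

41.02°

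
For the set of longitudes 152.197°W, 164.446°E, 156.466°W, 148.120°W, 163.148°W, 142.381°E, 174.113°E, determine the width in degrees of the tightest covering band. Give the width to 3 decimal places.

Sort the longitudes: -163.148°, -156.466°, -152.197°, -148.120°, +142.381°, +164.446°, +174.113°.
Eastward gaps between consecutive values (wrapping around): 6.682°, 4.269°, 4.077°, 290.501°, 22.065°, 9.667°, 22.739°.
Largest gap = 290.501° ⇒ minimal covering band is its complement: 360° − 290.501° = 69.499°.
Band runs from +142.381° eastward to -148.120°, crossing the antimeridian.

69.499°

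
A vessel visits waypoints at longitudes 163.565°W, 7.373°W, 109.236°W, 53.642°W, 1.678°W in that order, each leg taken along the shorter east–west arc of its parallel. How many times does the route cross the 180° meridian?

Leg 1: -163.565° → -7.373°, shortest Δλ = 156.192° (east) — does not cross 180°.
Leg 2: -7.373° → -109.236°, shortest Δλ = -101.863° (west) — does not cross 180°.
Leg 3: -109.236° → -53.642°, shortest Δλ = 55.594° (east) — does not cross 180°.
Leg 4: -53.642° → -1.678°, shortest Δλ = 51.964° (east) — does not cross 180°.
Total crossings: 0.

0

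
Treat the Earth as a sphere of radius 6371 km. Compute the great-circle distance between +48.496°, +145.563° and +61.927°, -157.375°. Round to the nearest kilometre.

3766 km

Δλ = -157.375 − 145.563 = -302.938°; wrapped into (−180°, 180°]: 57.062°.
Δφ = 61.927 − 48.496 = 13.431°.
a = sin²(Δφ/2) + cos φ₁ · cos φ₂ · sin²(Δλ/2) = 0.084819.
c = 2·atan2(√a, √(1−a)) = 0.59104 rad → d = 6371·c ≈ 3765.51 km.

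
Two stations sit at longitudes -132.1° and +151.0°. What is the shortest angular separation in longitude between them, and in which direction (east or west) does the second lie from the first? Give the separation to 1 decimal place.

76.9° west

Raw difference: 151.0 − -132.1 = 283.1°.
Normalise into (−180°, 180°]: 283.1° − 360° = -76.9°.
Negative ⇒ the second point lies to the west; separation 76.9°.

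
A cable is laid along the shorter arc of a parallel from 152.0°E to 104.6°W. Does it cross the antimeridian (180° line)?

Yes

Naïve |-104.6 − 152.0| = 256.6° > 180°, so the shorter arc goes the other way round — across 180°.
Signed shortest Δλ = ((-104.6 − 152.0 + 180) mod 360) − 180 = 103.4°.
Going east by 103.4° from +152.0° passes through 180° before reaching -104.6°.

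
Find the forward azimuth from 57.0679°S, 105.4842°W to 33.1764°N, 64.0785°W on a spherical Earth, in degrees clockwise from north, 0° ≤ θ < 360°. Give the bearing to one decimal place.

33.9°

Δλ = -64.0785 − -105.4842 = 41.4057°.
θ = atan2( sin Δλ · cos φ₂ , cos φ₁ · sin φ₂ − sin φ₁ · cos φ₂ · cos Δλ )
  = atan2(0.55357, 0.82440) = 33.881° → normalised to [0°, 360°): 33.881°.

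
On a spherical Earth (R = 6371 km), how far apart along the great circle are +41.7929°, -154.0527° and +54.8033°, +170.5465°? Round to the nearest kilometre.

Δλ = 170.5465 − -154.0527 = 324.5992°; wrapped into (−180°, 180°]: -35.4008°.
Δφ = 54.8033 − 41.7929 = 13.0104°.
a = sin²(Δφ/2) + cos φ₁ · cos φ₂ · sin²(Δλ/2) = 0.052560.
c = 2·atan2(√a, √(1−a)) = 0.46263 rad → d = 6371·c ≈ 2947.43 km.

2947 km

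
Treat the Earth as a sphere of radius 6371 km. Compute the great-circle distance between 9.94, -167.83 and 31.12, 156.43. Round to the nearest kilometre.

Δλ = 156.43 − -167.83 = 324.26°; wrapped into (−180°, 180°]: -35.74°.
Δφ = 31.12 − 9.94 = 21.18°.
a = sin²(Δφ/2) + cos φ₁ · cos φ₂ · sin²(Δλ/2) = 0.113176.
c = 2·atan2(√a, √(1−a)) = 0.68622 rad → d = 6371·c ≈ 4371.89 km.

4372 km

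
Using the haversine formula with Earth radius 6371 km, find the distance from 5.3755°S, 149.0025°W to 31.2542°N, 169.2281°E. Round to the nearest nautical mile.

Δλ = 169.2281 − -149.0025 = 318.2306°; wrapped into (−180°, 180°]: -41.7694°.
Δφ = 31.2542 − -5.3755 = 36.6297°.
a = sin²(Δφ/2) + cos φ₁ · cos φ₂ · sin²(Δλ/2) = 0.206909.
c = 2·atan2(√a, √(1−a)) = 0.94446 rad → d = 6371·c ≈ 6017.14 km ≈ 3249.00 nmi.

3249 nmi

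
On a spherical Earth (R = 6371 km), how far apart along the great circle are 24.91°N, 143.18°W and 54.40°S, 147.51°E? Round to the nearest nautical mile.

Δλ = 147.51 − -143.18 = 290.69°; wrapped into (−180°, 180°]: -69.31°.
Δφ = -54.40 − 24.91 = -79.31°.
a = sin²(Δφ/2) + cos φ₁ · cos φ₂ · sin²(Δλ/2) = 0.577968.
c = 2·atan2(√a, √(1−a)) = 1.72737 rad → d = 6371·c ≈ 11005.08 km ≈ 5942.27 nmi.

5942 nmi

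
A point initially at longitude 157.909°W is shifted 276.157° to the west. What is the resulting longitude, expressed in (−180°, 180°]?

Start at -157.909°; shift −276.157° → -434.066°.
-434.066° lies outside (−180°, 180°]; add 360° → -74.066°.

74.066°W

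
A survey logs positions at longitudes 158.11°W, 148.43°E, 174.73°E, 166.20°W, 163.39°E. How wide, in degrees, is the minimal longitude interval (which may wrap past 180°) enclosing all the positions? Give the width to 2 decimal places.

53.46°

Sort the longitudes: -166.20°, -158.11°, +148.43°, +163.39°, +174.73°.
Eastward gaps between consecutive values (wrapping around): 8.09°, 306.54°, 14.96°, 11.34°, 19.07°.
Largest gap = 306.54° ⇒ minimal covering band is its complement: 360° − 306.54° = 53.46°.
Band runs from +148.43° eastward to -158.11°, crossing the antimeridian.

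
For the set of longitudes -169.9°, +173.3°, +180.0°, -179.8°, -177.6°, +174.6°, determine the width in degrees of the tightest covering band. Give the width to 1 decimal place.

Sort the longitudes: -179.8°, -177.6°, -169.9°, +173.3°, +174.6°, +180.0°.
Eastward gaps between consecutive values (wrapping around): 2.2°, 7.7°, 343.2°, 1.3°, 5.4°, 0.2°.
Largest gap = 343.2° ⇒ minimal covering band is its complement: 360° − 343.2° = 16.8°.
Band runs from +173.3° eastward to -169.9°, crossing the antimeridian.

16.8°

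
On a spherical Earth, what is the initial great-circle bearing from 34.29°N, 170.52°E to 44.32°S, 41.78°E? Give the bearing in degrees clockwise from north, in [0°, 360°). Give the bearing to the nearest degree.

240°

Δλ = 41.78 − 170.52 = -128.74°.
θ = atan2( sin Δλ · cos φ₂ , cos φ₁ · sin φ₂ − sin φ₁ · cos φ₂ · cos Δλ )
  = atan2(-0.55805, -0.32500) = -120.216° → normalised to [0°, 360°): 239.784°.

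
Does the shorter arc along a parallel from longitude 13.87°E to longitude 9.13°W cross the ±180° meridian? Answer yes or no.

Signed shortest Δλ = ((-9.13 − 13.87 + 180) mod 360) − 180 = -23.0°.
Going west by 23.0° from +13.87° reaches -9.13° without touching 180°.

No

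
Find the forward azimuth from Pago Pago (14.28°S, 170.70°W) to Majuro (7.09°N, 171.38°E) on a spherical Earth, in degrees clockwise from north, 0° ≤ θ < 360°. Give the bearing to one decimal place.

Δλ = 171.38 − -170.70 = 342.08°; wrapped into (−180°, 180°]: -17.92°.
θ = atan2( sin Δλ · cos φ₂ , cos φ₁ · sin φ₂ − sin φ₁ · cos φ₂ · cos Δλ )
  = atan2(-0.30534, 0.35251) = -40.898° → normalised to [0°, 360°): 319.102°.

319.1°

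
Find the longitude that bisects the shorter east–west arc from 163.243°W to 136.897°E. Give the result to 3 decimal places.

166.827°E

Signed shortest Δλ from -163.243° to +136.897° is -59.860°.
Midpoint longitude = -163.243° + (-59.860°)/2 = -163.243° − 29.930° = -193.173°.
Normalise into (−180°, 180°]: +166.827°.
(The naïve average (-163.243 + +136.897)/2 = -13.173° is on the wrong side of the globe.)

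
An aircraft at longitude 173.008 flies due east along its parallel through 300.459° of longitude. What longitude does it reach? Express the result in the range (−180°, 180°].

Start at +173.008°; shift +300.459° → +473.467°.
+473.467° lies outside (−180°, 180°]; subtract 360° → +113.467°.

+113.467°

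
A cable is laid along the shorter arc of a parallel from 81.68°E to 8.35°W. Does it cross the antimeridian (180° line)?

No

Signed shortest Δλ = ((-8.35 − 81.68 + 180) mod 360) − 180 = -90.03°.
Going west by 90.03° from +81.68° reaches -8.35° without touching 180°.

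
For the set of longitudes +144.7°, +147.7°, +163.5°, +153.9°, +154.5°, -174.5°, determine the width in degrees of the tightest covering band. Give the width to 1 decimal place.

Sort the longitudes: -174.5°, +144.7°, +147.7°, +153.9°, +154.5°, +163.5°.
Eastward gaps between consecutive values (wrapping around): 319.2°, 3.0°, 6.2°, 0.6°, 9.0°, 22.0°.
Largest gap = 319.2° ⇒ minimal covering band is its complement: 360° − 319.2° = 40.8°.
Band runs from +144.7° eastward to -174.5°, crossing the antimeridian.

40.8°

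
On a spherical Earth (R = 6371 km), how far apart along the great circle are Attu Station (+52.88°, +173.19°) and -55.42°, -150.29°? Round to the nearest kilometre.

Δλ = -150.29 − 173.19 = -323.48°; wrapped into (−180°, 180°]: 36.52°.
Δφ = -55.42 − 52.88 = -108.30°.
a = sin²(Δφ/2) + cos φ₁ · cos φ₂ · sin²(Δλ/2) = 0.690623.
c = 2·atan2(√a, √(1−a)) = 1.96194 rad → d = 6371·c ≈ 12499.51 km.

12500 km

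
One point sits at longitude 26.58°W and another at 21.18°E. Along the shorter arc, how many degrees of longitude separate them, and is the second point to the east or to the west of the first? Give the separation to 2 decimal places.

47.76° east

Raw difference: 21.18 − -26.58 = 47.76°.
Normalise into (−180°, 180°]: 47.76° stays 47.76°.
Positive ⇒ the second point lies to the east; separation 47.76°.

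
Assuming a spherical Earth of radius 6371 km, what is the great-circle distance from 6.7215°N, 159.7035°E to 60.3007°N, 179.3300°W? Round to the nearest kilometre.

Δλ = -179.3300 − 159.7035 = -339.0335°; wrapped into (−180°, 180°]: 20.9665°.
Δφ = 60.3007 − 6.7215 = 53.5792°.
a = sin²(Δφ/2) + cos φ₁ · cos φ₂ · sin²(Δλ/2) = 0.219434.
c = 2·atan2(√a, √(1−a)) = 0.97504 rad → d = 6371·c ≈ 6212.00 km.

6212 km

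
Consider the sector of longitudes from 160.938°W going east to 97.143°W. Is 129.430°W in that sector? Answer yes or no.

Yes

Band width going east from -160.938° to -97.143°: ((-97.143 − -160.938) mod 360) = 63.795°.
Offset of -129.430° east of the west edge: ((-129.430 − -160.938) mod 360) = 31.508°.
31.508° ≤ 63.795° ⇒ inside.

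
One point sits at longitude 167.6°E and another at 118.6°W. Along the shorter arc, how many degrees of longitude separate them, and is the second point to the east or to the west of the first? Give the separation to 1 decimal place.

Raw difference: -118.6 − 167.6 = -286.2°.
Normalise into (−180°, 180°]: -286.2° + 360° = 73.8°.
Positive ⇒ the second point lies to the east; separation 73.8°.

73.8° east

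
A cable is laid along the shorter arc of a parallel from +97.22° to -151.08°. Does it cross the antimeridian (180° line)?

Yes

Naïve |-151.08 − 97.22| = 248.3° > 180°, so the shorter arc goes the other way round — across 180°.
Signed shortest Δλ = ((-151.08 − 97.22 + 180) mod 360) − 180 = 111.7°.
Going east by 111.7° from +97.22° passes through 180° before reaching -151.08°.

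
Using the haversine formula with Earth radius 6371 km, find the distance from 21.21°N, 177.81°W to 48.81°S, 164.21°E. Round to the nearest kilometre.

Δλ = 164.21 − -177.81 = 342.02°; wrapped into (−180°, 180°]: -17.98°.
Δφ = -48.81 − 21.21 = -70.02°.
a = sin²(Δφ/2) + cos φ₁ · cos φ₂ · sin²(Δλ/2) = 0.344145.
c = 2·atan2(√a, √(1−a)) = 1.25380 rad → d = 6371·c ≈ 7987.99 km.

7988 km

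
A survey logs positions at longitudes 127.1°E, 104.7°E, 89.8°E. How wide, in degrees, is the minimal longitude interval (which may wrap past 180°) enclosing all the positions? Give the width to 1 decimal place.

37.3°

Sort the longitudes: +89.8°, +104.7°, +127.1°.
Eastward gaps between consecutive values (wrapping around): 14.9°, 22.4°, 322.7°.
Largest gap = 322.7° ⇒ minimal covering band is its complement: 360° − 322.7° = 37.3°.
Band runs from +89.8° eastward to +127.1°.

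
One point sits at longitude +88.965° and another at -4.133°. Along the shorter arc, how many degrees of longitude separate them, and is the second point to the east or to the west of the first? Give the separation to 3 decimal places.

Raw difference: -4.133 − 88.965 = -93.098°.
Normalise into (−180°, 180°]: -93.098° stays -93.098°.
Negative ⇒ the second point lies to the west; separation 93.098°.

93.098° west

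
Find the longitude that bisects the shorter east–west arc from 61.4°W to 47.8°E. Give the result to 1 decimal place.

6.8°W

Signed shortest Δλ from -61.4° to +47.8° is +109.2°.
Midpoint longitude = -61.4° + (+109.2°)/2 = -61.4° + 54.6° = -6.8°.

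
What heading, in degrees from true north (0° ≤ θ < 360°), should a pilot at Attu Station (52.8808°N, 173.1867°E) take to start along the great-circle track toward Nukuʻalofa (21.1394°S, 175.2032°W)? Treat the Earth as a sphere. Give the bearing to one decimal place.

168.8°

Δλ = -175.2032 − 173.1867 = -348.3899°; wrapped into (−180°, 180°]: 11.6101°.
θ = atan2( sin Δλ · cos φ₂ , cos φ₁ · sin φ₂ − sin φ₁ · cos φ₂ · cos Δλ )
  = atan2(0.18771, -0.94614) = 168.779° → normalised to [0°, 360°): 168.779°.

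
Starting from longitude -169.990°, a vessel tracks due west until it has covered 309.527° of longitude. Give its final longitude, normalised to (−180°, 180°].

-119.517°

Start at -169.990°; shift −309.527° → -479.517°.
-479.517° lies outside (−180°, 180°]; add 360° → -119.517°.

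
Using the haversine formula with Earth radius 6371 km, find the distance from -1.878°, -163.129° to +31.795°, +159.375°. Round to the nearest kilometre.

Δλ = 159.375 − -163.129 = 322.504°; wrapped into (−180°, 180°]: -37.496°.
Δφ = 31.795 − -1.878 = 33.673°.
a = sin²(Δφ/2) + cos φ₁ · cos φ₂ · sin²(Δλ/2) = 0.171646.
c = 2·atan2(√a, √(1−a)) = 0.85435 rad → d = 6371·c ≈ 5443.06 km.

5443 km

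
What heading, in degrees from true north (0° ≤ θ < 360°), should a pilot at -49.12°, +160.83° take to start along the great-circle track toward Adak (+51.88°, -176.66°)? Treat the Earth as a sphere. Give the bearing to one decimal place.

Δλ = -176.66 − 160.83 = -337.49°; wrapped into (−180°, 180°]: 22.51°.
θ = atan2( sin Δλ · cos φ₂ , cos φ₁ · sin φ₂ − sin φ₁ · cos φ₂ · cos Δλ )
  = atan2(0.23633, 0.94607) = 14.026° → normalised to [0°, 360°): 14.026°.

14.0°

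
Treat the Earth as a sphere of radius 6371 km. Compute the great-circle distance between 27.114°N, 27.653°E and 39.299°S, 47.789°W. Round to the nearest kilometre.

Δλ = -47.789 − 27.653 = -75.442°.
Δφ = -39.299 − 27.114 = -66.413°.
a = sin²(Δφ/2) + cos φ₁ · cos φ₂ · sin²(Δλ/2) = 0.557763.
c = 2·atan2(√a, √(1−a)) = 1.68658 rad → d = 6371·c ≈ 10745.21 km.

10745 km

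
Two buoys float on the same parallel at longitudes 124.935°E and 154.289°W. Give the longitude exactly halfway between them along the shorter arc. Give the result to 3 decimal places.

Signed shortest Δλ from +124.935° to -154.289° is +80.776°.
Midpoint longitude = +124.935° + (+80.776°)/2 = +124.935° + 40.388° = +165.323°.
(The naïve average (+124.935 + -154.289)/2 = -14.677° is on the wrong side of the globe.)

165.323°E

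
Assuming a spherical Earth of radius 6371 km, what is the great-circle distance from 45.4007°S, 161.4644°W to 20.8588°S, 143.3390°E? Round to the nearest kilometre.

5682 km

Δλ = 143.3390 − -161.4644 = 304.8034°; wrapped into (−180°, 180°]: -55.1966°.
Δφ = -20.8588 − -45.4007 = 24.5419°.
a = sin²(Δφ/2) + cos φ₁ · cos φ₂ · sin²(Δλ/2) = 0.185988.
c = 2·atan2(√a, √(1−a)) = 0.89179 rad → d = 6371·c ≈ 5681.57 km.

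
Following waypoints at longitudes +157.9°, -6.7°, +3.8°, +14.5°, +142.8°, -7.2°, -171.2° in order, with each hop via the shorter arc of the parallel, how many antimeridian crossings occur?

Leg 1: +157.9° → -6.7°, shortest Δλ = -164.6° (west) — does not cross 180°.
Leg 2: -6.7° → +3.8°, shortest Δλ = 10.5° (east) — does not cross 180°.
Leg 3: +3.8° → +14.5°, shortest Δλ = 10.7° (east) — does not cross 180°.
Leg 4: +14.5° → +142.8°, shortest Δλ = 128.3° (east) — does not cross 180°.
Leg 5: +142.8° → -7.2°, shortest Δλ = -150.0° (west) — does not cross 180°.
Leg 6: -7.2° → -171.2°, shortest Δλ = -164.0° (west) — does not cross 180°.
Total crossings: 0.

0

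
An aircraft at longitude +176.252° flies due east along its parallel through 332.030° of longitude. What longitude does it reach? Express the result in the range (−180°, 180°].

Start at +176.252°; shift +332.030° → +508.282°.
+508.282° lies outside (−180°, 180°]; subtract 360° → +148.282°.

+148.282°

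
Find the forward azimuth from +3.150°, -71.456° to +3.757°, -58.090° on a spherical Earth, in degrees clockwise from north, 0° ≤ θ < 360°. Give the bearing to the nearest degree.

Δλ = -58.090 − -71.456 = 13.366°.
θ = atan2( sin Δλ · cos φ₂ , cos φ₁ · sin φ₂ − sin φ₁ · cos φ₂ · cos Δλ )
  = atan2(0.23067, 0.01208) = 87.002° → normalised to [0°, 360°): 87.002°.

87°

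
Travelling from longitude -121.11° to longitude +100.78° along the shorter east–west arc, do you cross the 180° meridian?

Yes

Naïve |100.78 − -121.11| = 221.89° > 180°, so the shorter arc goes the other way round — across 180°.
Signed shortest Δλ = ((100.78 − -121.11 + 180) mod 360) − 180 = -138.11°.
Going west by 138.11° from -121.11° passes through 180° before reaching +100.78°.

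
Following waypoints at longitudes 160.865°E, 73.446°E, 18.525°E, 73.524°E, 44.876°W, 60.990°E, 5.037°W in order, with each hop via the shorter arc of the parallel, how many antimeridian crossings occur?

0

Leg 1: +160.865° → +73.446°, shortest Δλ = -87.419° (west) — does not cross 180°.
Leg 2: +73.446° → +18.525°, shortest Δλ = -54.921° (west) — does not cross 180°.
Leg 3: +18.525° → +73.524°, shortest Δλ = 54.999° (east) — does not cross 180°.
Leg 4: +73.524° → -44.876°, shortest Δλ = -118.4° (west) — does not cross 180°.
Leg 5: -44.876° → +60.990°, shortest Δλ = 105.866° (east) — does not cross 180°.
Leg 6: +60.990° → -5.037°, shortest Δλ = -66.027° (west) — does not cross 180°.
Total crossings: 0.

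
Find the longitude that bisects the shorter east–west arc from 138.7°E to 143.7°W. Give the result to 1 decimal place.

Signed shortest Δλ from +138.7° to -143.7° is +77.6°.
Midpoint longitude = +138.7° + (+77.6°)/2 = +138.7° + 38.8° = +177.5°.
(The naïve average (+138.7 + -143.7)/2 = -2.5° is on the wrong side of the globe.)

177.5°E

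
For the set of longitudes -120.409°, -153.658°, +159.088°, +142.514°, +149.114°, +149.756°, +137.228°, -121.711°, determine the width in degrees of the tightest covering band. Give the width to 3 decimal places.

Sort the longitudes: -153.658°, -121.711°, -120.409°, +137.228°, +142.514°, +149.114°, +149.756°, +159.088°.
Eastward gaps between consecutive values (wrapping around): 31.947°, 1.302°, 257.637°, 5.286°, 6.600°, 0.642°, 9.332°, 47.254°.
Largest gap = 257.637° ⇒ minimal covering band is its complement: 360° − 257.637° = 102.363°.
Band runs from +137.228° eastward to -120.409°, crossing the antimeridian.

102.363°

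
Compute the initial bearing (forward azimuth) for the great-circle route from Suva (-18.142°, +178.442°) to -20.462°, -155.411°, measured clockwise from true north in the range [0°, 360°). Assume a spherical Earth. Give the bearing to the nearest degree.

Δλ = -155.411 − 178.442 = -333.853°; wrapped into (−180°, 180°]: 26.147°.
θ = atan2( sin Δλ · cos φ₂ , cos φ₁ · sin φ₂ − sin φ₁ · cos φ₂ · cos Δλ )
  = atan2(0.41287, -0.07033) = 99.668° → normalised to [0°, 360°): 99.668°.

100°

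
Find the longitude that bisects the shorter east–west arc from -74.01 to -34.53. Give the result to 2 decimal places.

Signed shortest Δλ from -74.01° to -34.53° is +39.48°.
Midpoint longitude = -74.01° + (+39.48°)/2 = -74.01° + 19.74° = -54.27°.

-54.27°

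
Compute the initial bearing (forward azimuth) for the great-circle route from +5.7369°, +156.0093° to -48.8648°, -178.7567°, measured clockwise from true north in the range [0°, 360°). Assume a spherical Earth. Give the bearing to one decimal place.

Δλ = -178.7567 − 156.0093 = -334.7660°; wrapped into (−180°, 180°]: 25.2340°.
θ = atan2( sin Δλ · cos φ₂ , cos φ₁ · sin φ₂ − sin φ₁ · cos φ₂ · cos Δλ )
  = atan2(0.28045, -0.80887) = 160.878° → normalised to [0°, 360°): 160.878°.

160.9°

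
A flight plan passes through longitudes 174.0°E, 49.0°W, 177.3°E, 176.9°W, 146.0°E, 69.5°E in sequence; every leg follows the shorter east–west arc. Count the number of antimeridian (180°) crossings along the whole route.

Leg 1: +174.0° → -49.0°, shortest Δλ = 137.0° (east) — crosses 180°.
Leg 2: -49.0° → +177.3°, shortest Δλ = -133.7° (west) — crosses 180°.
Leg 3: +177.3° → -176.9°, shortest Δλ = 5.8° (east) — crosses 180°.
Leg 4: -176.9° → +146.0°, shortest Δλ = -37.1° (west) — crosses 180°.
Leg 5: +146.0° → +69.5°, shortest Δλ = -76.5° (west) — does not cross 180°.
Total crossings: 4.

4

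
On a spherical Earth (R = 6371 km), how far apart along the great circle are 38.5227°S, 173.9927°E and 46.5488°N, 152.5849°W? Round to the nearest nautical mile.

Δλ = -152.5849 − 173.9927 = -326.5776°; wrapped into (−180°, 180°]: 33.4224°.
Δφ = 46.5488 − -38.5227 = 85.0715°.
a = sin²(Δφ/2) + cos φ₁ · cos φ₂ · sin²(Δλ/2) = 0.501532.
c = 2·atan2(√a, √(1−a)) = 1.57386 rad → d = 6371·c ≈ 10027.07 km ≈ 5414.18 nmi.

5414 nmi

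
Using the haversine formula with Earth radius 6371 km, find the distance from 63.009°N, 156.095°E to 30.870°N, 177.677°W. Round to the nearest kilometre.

4029 km

Δλ = -177.677 − 156.095 = -333.772°; wrapped into (−180°, 180°]: 26.228°.
Δφ = 30.870 − 63.009 = -32.139°.
a = sin²(Δφ/2) + cos φ₁ · cos φ₂ · sin²(Δλ/2) = 0.096674.
c = 2·atan2(√a, √(1−a)) = 0.63233 rad → d = 6371·c ≈ 4028.58 km.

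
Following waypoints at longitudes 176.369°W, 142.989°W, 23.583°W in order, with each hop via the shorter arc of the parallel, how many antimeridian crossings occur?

0

Leg 1: -176.369° → -142.989°, shortest Δλ = 33.38° (east) — does not cross 180°.
Leg 2: -142.989° → -23.583°, shortest Δλ = 119.406° (east) — does not cross 180°.
Total crossings: 0.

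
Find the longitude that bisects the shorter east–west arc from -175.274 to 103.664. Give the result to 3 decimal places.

+144.195°

Signed shortest Δλ from -175.274° to +103.664° is -81.062°.
Midpoint longitude = -175.274° + (-81.062°)/2 = -175.274° − 40.531° = -215.805°.
Normalise into (−180°, 180°]: +144.195°.
(The naïve average (-175.274 + +103.664)/2 = -35.805° is on the wrong side of the globe.)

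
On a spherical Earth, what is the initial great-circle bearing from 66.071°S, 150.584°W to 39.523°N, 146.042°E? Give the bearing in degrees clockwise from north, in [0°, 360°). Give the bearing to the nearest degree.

310°

Δλ = 146.042 − -150.584 = 296.626°; wrapped into (−180°, 180°]: -63.374°.
θ = atan2( sin Δλ · cos φ₂ , cos φ₁ · sin φ₂ − sin φ₁ · cos φ₂ · cos Δλ )
  = atan2(-0.68957, 0.57411) = -50.220° → normalised to [0°, 360°): 309.780°.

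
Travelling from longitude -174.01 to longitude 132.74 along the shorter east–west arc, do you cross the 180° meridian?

Yes

Naïve |132.74 − -174.01| = 306.75° > 180°, so the shorter arc goes the other way round — across 180°.
Signed shortest Δλ = ((132.74 − -174.01 + 180) mod 360) − 180 = -53.25°.
Going west by 53.25° from -174.01° passes through 180° before reaching +132.74°.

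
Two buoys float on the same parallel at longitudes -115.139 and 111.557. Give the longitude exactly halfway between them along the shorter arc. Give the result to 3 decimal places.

+178.209°

Signed shortest Δλ from -115.139° to +111.557° is -133.304°.
Midpoint longitude = -115.139° + (-133.304°)/2 = -115.139° − 66.652° = -181.791°.
Normalise into (−180°, 180°]: +178.209°.
(The naïve average (-115.139 + +111.557)/2 = -1.791° is on the wrong side of the globe.)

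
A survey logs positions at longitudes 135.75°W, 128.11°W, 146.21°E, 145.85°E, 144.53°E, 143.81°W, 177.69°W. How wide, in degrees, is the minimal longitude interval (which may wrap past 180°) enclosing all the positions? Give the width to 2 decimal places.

87.36°

Sort the longitudes: -177.69°, -143.81°, -135.75°, -128.11°, +144.53°, +145.85°, +146.21°.
Eastward gaps between consecutive values (wrapping around): 33.88°, 8.06°, 7.64°, 272.64°, 1.32°, 0.36°, 36.10°.
Largest gap = 272.64° ⇒ minimal covering band is its complement: 360° − 272.64° = 87.36°.
Band runs from +144.53° eastward to -128.11°, crossing the antimeridian.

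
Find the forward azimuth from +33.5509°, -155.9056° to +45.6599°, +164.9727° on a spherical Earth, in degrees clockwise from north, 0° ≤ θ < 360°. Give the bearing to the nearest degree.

Δλ = 164.9727 − -155.9056 = 320.8783°; wrapped into (−180°, 180°]: -39.1217°.
θ = atan2( sin Δλ · cos φ₂ , cos φ₁ · sin φ₂ − sin φ₁ · cos φ₂ · cos Δλ )
  = atan2(-0.44099, 0.29637) = -56.097° → normalised to [0°, 360°): 303.903°.

304°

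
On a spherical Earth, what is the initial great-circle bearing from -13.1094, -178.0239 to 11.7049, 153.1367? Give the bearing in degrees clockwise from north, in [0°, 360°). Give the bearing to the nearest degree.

Δλ = 153.1367 − -178.0239 = 331.1606°; wrapped into (−180°, 180°]: -28.8394°.
θ = atan2( sin Δλ · cos φ₂ , cos φ₁ · sin φ₂ − sin φ₁ · cos φ₂ · cos Δλ )
  = atan2(-0.47233, 0.39213) = -50.300° → normalised to [0°, 360°): 309.700°.

310°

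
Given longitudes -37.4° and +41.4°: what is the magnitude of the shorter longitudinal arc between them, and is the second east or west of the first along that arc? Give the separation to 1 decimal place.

Raw difference: 41.4 − -37.4 = 78.8°.
Normalise into (−180°, 180°]: 78.8° stays 78.8°.
Positive ⇒ the second point lies to the east; separation 78.8°.

78.8° east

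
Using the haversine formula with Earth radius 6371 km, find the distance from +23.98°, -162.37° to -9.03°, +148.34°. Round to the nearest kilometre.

6488 km

Δλ = 148.34 − -162.37 = 310.71°; wrapped into (−180°, 180°]: -49.29°.
Δφ = -9.03 − 23.98 = -33.01°.
a = sin²(Δφ/2) + cos φ₁ · cos φ₂ · sin²(Δλ/2) = 0.237619.
c = 2·atan2(√a, √(1−a)) = 1.01836 rad → d = 6371·c ≈ 6487.98 km.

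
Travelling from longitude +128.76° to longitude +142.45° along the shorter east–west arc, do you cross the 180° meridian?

No

Signed shortest Δλ = ((142.45 − 128.76 + 180) mod 360) − 180 = 13.69°.
Going east by 13.69° from +128.76° reaches +142.45° without touching 180°.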